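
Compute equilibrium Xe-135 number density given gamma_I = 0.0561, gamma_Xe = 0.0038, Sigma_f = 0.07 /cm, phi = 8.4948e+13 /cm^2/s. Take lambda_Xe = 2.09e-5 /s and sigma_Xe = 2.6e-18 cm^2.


Xe_eq = (gamma_I + gamma_Xe) * Sigma_f * phi / (lambda_Xe + sigma_Xe * phi)
Numerator = (0.0561 + 0.0038) * 0.07 * 8.4948e+13 = 3.561870e+11
Denominator = 2.09e-5 + 2.6e-18 * 8.4948e+13 = 2.417648e-04
Xe_eq = 3.561870e+11 / 2.417648e-04 = 1.4733e+15 /cm^3

1.4733e+15


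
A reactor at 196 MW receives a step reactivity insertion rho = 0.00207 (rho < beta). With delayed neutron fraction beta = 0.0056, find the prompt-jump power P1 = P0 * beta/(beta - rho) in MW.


P1/P0 = beta / (beta - rho)
P1/P0 = 0.0056 / (0.0056 - 0.00207) = 1.586402
P1 = 196 * 1.586402 = 310.93 MW

310.93


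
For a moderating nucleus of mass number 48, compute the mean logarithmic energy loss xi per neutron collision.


xi = 1 + (A-1)^2/(2A) * ln((A-1)/(A+1))
xi = 1 + (48-1)^2/(2*48) * ln((48-1)/(48 +1))
xi = 0.041094

0.041094


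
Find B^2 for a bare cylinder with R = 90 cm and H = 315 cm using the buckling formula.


B^2 = (2.405/R)^2 + (pi/H)^2
B^2 = (2.405/90)^2 + (pi/315)^2
B^2 = 8.1354e-04 /cm^2

8.1354e-04


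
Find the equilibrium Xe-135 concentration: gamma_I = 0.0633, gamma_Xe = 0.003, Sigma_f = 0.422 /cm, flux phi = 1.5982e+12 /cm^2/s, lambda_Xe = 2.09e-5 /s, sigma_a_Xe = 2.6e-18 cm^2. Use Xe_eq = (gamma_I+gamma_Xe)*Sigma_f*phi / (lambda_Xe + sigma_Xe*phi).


Xe_eq = (gamma_I + gamma_Xe) * Sigma_f * phi / (lambda_Xe + sigma_Xe * phi)
Numerator = (0.0633 + 0.003) * 0.422 * 1.5982e+12 = 4.471540e+10
Denominator = 2.09e-5 + 2.6e-18 * 1.5982e+12 = 2.505532e-05
Xe_eq = 4.471540e+10 / 2.505532e-05 = 1.7847e+15 /cm^3

1.7847e+15


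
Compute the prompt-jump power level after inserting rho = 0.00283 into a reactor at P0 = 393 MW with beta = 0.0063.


P1/P0 = beta / (beta - rho)
P1/P0 = 0.0063 / (0.0063 - 0.00283) = 1.815562
P1 = 393 * 1.815562 = 713.52 MW

713.52


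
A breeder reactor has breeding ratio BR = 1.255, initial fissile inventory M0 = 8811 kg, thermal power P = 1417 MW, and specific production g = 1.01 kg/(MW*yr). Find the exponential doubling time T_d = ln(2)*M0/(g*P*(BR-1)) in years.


Breeding gain G = BR - 1 = 1.255 - 1 = 0.255
Fissile production rate = g * P * G = 1.01 * 1417 * 0.255 = 364.94835 kg/yr
T_d = ln(2) * M0 / (g * P * G)
T_d = ln(2) * 8811 / 364.94835 = 16.735 yr

16.735


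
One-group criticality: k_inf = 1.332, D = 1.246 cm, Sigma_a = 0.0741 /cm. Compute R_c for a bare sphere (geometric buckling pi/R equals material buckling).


L^2 = D / Sigma_a = 1.246 / 0.0741 = 16.81511 cm^2
B_m^2 = (k_inf - 1) / L^2 = (1.332 - 1) / 16.81511 = 0.01974415 /cm^2
For a bare sphere: B_g = pi/R, so R_c = pi / sqrt(B_m^2)
R_c = pi / sqrt(0.01974415) = 22.358 cm

22.358


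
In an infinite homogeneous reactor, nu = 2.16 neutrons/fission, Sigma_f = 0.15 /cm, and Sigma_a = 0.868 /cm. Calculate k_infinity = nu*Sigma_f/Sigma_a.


k_inf = nu * Sigma_f / Sigma_a
k_inf = 2.16 * 0.15 / 0.868
k_inf = 0.37327

0.37327


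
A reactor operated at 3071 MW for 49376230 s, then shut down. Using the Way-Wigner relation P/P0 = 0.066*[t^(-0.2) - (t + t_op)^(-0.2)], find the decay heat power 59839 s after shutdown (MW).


P/P0 = 0.066 * [t^(-0.2) - (t + t_op)^(-0.2)]
P/P0 = 0.066 * [59839^(-0.2) - (59839 + 49376230)^(-0.2)]
P/P0 = 0.066 * [0.1108162 - 0.02891953] = 0.005405180
P = 3071 * 0.005405180 = 16.599 MW

16.599


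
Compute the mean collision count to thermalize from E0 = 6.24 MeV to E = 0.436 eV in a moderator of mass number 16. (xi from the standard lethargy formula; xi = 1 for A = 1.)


xi = 1 + (A-1)^2/(2A)*ln((A-1)/(A+1)) = 0.1199467 (for A = 16)
n = ln(E0/E) / xi
n = ln(6.24e6 / 0.436) / 0.1199467
n = ln(1.431193e+07) / 0.1199467 = 137.37

137.37


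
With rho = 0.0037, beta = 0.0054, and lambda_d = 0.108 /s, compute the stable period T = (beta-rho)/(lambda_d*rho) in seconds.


T = (beta - rho) / (lambda_d * rho)
T = (0.0054 - 0.0037) / (0.108 * 0.0037)
T = 4.2543 s

4.2543


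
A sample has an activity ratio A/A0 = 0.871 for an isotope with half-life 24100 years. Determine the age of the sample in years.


lambda = ln(2) / t_half = ln(2) / 24100 = 2.876129e-05 /yr
t = -ln(A/A0) / lambda
t = -ln(0.871) / 2.876129e-05
t = 4802.1 yr

4802.1


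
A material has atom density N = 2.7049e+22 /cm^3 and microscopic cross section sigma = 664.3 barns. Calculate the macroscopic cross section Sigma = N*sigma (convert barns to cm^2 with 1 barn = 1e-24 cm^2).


Sigma = N * sigma_barns * 1e-24
Sigma = 2.7049e+22 * 664.3 * 1e-24
Sigma = 17.969 /cm

17.969


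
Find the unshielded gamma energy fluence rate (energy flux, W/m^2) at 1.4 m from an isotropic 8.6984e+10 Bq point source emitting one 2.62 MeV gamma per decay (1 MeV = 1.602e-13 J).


psi = A * E * 1.602e-13 / (4*pi*r^2)
psi = 8.6984e+10 * 2.62 * 1.602e-13 / (4*pi*1.4^2)
psi = 0.0014823 W/m^2

0.0014823


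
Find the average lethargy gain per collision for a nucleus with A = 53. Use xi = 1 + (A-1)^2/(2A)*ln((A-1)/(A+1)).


xi = 1 + (A-1)^2/(2A) * ln((A-1)/(A+1))
xi = 1 + (53-1)^2/(2*53) * ln((53-1)/(53 +1))
xi = 0.037266

0.037266


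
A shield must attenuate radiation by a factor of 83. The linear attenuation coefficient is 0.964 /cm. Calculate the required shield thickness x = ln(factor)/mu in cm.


x = ln(factor) / mu
x = ln(83) / 0.964
x = 4.5839 cm

4.5839


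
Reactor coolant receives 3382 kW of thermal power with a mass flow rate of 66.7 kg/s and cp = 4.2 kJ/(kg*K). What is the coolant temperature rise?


dT = Q / (m_dot * cp)
dT = 3382 / (66.7 * 4.2)
dT = 12.073 C

12.073


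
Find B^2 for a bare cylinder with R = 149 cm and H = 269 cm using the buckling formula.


B^2 = (2.405/R)^2 + (pi/H)^2
B^2 = (2.405/149)^2 + (pi/269)^2
B^2 = 3.9692e-04 /cm^2

3.9692e-04


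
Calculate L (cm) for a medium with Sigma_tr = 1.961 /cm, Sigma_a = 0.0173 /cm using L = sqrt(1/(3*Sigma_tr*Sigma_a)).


D = 1 / (3 * Sigma_tr) = 1 / (3 * 1.961) = 0.1699813 cm
L = sqrt(D / Sigma_a)
L = sqrt(0.1699813 / 0.0173)
L = 3.1346 cm

3.1346


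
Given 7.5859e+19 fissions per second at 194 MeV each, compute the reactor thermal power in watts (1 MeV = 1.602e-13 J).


P = fission_rate * E_MeV * 1.602e-13
P = 7.5859e+19 * 194 * 1.602e-13
P = 2.3576e+09 W

2.3576e+09


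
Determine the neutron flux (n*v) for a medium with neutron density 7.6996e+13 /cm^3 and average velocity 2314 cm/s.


phi = n * v
phi = 7.6996e+13 * 2314
phi = 1.7817e+17 /cm^2/s

1.7817e+17


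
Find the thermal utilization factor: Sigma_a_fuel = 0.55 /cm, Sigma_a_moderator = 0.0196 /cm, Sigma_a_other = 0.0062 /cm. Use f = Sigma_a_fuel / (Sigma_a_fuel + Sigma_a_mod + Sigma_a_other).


f = Sigma_a_fuel / (Sigma_a_fuel + Sigma_a_mod + Sigma_a_other)
f = 0.55 / (0.55 + 0.0196 + 0.0062)
f = 0.95519

0.95519


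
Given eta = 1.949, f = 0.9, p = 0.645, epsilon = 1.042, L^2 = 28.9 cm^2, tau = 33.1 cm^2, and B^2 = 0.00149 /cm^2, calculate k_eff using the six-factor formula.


k_inf = eta*f*p*eps = 1.949*0.9*0.645*1.042 = 1.178913
P_TNL = 1/(1 + L^2*B^2) = 1/(1 + 28.9*0.00149) = 0.9587167
P_FNL = exp(-B^2*tau) = exp(-0.00149*33.1) = 0.9518774
k_eff = k_inf * P_TNL * P_FNL = 1.178913 * 0.9587167 * 0.9518774
k_eff = 1.0759

1.0759


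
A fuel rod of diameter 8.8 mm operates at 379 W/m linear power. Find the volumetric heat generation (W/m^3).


r = D / 2 / 1000 = 8.8 / 2 / 1000 = 0.0044 m
q''' = q' / (pi * r^2)
q''' = 379 / (pi * 0.0044^2)
q''' = 6.2314e+06 W/m^3

6.2314e+06


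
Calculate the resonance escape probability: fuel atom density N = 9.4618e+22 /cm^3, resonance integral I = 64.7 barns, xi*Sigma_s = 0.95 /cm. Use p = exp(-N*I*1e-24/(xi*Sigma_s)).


p = exp(-N * I * 1e-24 / (xi*Sigma_s))
p = exp(-9.4618e+22 * 64.7 * 1e-24 / 0.95)
p = 0.0015901

0.0015901


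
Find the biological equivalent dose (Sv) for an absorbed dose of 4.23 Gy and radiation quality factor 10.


H = D * Q
H = 4.23 * 10
H = 42.300 Sv

42.300


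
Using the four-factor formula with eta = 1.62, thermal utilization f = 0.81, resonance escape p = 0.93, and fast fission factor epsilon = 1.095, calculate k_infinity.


k_inf = eta * f * p * epsilon
k_inf = 1.62 * 0.81 * 0.93 * 1.095
k_inf = 1.3363

1.3363


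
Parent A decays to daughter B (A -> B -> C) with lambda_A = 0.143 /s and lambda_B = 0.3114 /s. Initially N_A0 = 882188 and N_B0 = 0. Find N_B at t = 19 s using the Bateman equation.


N_B(t) = lambda_A * N_A0 / (lambda_B - lambda_A) * [exp(-lambda_A*t) - exp(-lambda_B*t)]
exp(-0.143*19) = 0.06607268; exp(-0.3114*19) = 0.002694345
N_B = 0.143 * 882188 / (0.3114 - 0.143) * (0.06607268 - 0.002694345)
N_B = 47478

47478


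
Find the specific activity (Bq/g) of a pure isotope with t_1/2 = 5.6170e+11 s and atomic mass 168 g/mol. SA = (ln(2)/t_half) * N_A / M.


lambda = ln(2) / t_half = ln(2) / 5.6170e+11 = 1.234017e-12 /s
SA = lambda * N_A / M
SA = 1.234017e-12 * 6.022e23 / 168
SA = 4.4234e+09 Bq/g

4.4234e+09


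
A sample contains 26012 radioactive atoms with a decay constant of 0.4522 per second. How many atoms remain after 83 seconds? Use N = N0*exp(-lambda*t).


N = N0 * exp(-lambda * t)
N = 26012 * exp(-0.4522 * 83)
N = 1.3031e-12

1.3031e-12


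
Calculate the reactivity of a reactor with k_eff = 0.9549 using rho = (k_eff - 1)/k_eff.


rho = (k_eff - 1) / k_eff
rho = (0.9549 - 1) / 0.9549
rho = -0.047230

-0.047230


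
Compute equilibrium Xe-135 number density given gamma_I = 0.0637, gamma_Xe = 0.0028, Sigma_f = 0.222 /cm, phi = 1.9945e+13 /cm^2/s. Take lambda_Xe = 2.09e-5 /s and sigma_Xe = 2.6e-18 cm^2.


Xe_eq = (gamma_I + gamma_Xe) * Sigma_f * phi / (lambda_Xe + sigma_Xe * phi)
Numerator = (0.0637 + 0.0028) * 0.222 * 1.9945e+13 = 2.944480e+11
Denominator = 2.09e-5 + 2.6e-18 * 1.9945e+13 = 7.275700e-05
Xe_eq = 2.944480e+11 / 7.275700e-05 = 4.0470e+15 /cm^3

4.0470e+15


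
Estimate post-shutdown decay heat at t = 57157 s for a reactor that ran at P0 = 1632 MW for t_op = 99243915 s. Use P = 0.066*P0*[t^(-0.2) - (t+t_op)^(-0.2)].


P/P0 = 0.066 * [t^(-0.2) - (t + t_op)^(-0.2)]
P/P0 = 0.066 * [57157^(-0.2) - (57157 + 99243915)^(-0.2)]
P/P0 = 0.066 * [0.1118372 - 0.02515412] = 0.005721083
P = 1632 * 0.005721083 = 9.3368 MW

9.3368


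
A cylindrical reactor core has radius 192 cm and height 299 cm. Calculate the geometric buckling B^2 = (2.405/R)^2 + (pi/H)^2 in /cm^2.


B^2 = (2.405/R)^2 + (pi/H)^2
B^2 = (2.405/192)^2 + (pi/299)^2
B^2 = 2.6730e-04 /cm^2

2.6730e-04


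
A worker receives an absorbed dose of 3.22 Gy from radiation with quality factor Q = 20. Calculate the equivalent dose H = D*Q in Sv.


H = D * Q
H = 3.22 * 20
H = 64.400 Sv

64.400


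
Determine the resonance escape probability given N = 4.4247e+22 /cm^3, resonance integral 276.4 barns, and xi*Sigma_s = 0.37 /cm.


p = exp(-N * I * 1e-24 / (xi*Sigma_s))
p = exp(-4.4247e+22 * 276.4 * 1e-24 / 0.37)
p = 4.4153e-15

4.4153e-15


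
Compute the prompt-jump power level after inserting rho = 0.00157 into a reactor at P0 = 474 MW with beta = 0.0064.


P1/P0 = beta / (beta - rho)
P1/P0 = 0.0064 / (0.0064 - 0.00157) = 1.325052
P1 = 474 * 1.325052 = 628.07 MW

628.07


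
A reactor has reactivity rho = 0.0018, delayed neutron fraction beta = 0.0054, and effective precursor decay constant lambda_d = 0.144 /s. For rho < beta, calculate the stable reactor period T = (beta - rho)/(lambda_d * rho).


T = (beta - rho) / (lambda_d * rho)
T = (0.0054 - 0.0018) / (0.144 * 0.0018)
T = 13.889 s

13.889


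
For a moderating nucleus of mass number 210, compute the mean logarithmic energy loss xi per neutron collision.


xi = 1 + (A-1)^2/(2A) * ln((A-1)/(A+1))
xi = 1 + (210-1)^2/(2*210) * ln((210-1)/(210 +1))
xi = 0.0094936

0.0094936


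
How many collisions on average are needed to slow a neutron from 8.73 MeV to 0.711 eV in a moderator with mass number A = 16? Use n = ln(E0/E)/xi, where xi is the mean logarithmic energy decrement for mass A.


xi = 1 + (A-1)^2/(2A)*ln((A-1)/(A+1)) = 0.1199467 (for A = 16)
n = ln(E0/E) / xi
n = ln(8.73e6 / 0.711) / 0.1199467
n = ln(1.227848e+07) / 0.1199467 = 136.09

136.09


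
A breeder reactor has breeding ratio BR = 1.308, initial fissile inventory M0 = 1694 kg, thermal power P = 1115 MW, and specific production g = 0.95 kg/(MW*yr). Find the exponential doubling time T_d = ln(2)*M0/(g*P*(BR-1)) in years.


Breeding gain G = BR - 1 = 1.308 - 1 = 0.308
Fissile production rate = g * P * G = 0.95 * 1115 * 0.308 = 326.249 kg/yr
T_d = ln(2) * M0 / (g * P * G)
T_d = ln(2) * 1694 / 326.249 = 3.5991 yr

3.5991


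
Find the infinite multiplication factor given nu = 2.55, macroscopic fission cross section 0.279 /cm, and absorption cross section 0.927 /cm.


k_inf = nu * Sigma_f / Sigma_a
k_inf = 2.55 * 0.279 / 0.927
k_inf = 0.76748

0.76748


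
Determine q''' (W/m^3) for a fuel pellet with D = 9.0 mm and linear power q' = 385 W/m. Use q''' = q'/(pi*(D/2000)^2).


r = D / 2 / 1000 = 9.0 / 2 / 1000 = 0.0045 m
q''' = q' / (pi * r^2)
q''' = 385 / (pi * 0.0045^2)
q''' = 6.0518e+06 W/m^3

6.0518e+06


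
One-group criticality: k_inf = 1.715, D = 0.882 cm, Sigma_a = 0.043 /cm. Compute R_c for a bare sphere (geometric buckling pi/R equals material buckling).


L^2 = D / Sigma_a = 0.882 / 0.043 = 20.51163 cm^2
B_m^2 = (k_inf - 1) / L^2 = (1.715 - 1) / 20.51163 = 0.03485827 /cm^2
For a bare sphere: B_g = pi/R, so R_c = pi / sqrt(B_m^2)
R_c = pi / sqrt(0.03485827) = 16.827 cm

16.827


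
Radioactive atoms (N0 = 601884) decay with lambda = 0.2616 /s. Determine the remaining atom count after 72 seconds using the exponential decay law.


N = N0 * exp(-lambda * t)
N = 601884 * exp(-0.2616 * 72)
N = 0.0039764

0.0039764


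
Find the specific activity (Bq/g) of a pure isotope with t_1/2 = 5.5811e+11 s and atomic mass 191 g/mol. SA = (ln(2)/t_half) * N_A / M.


lambda = ln(2) / t_half = ln(2) / 5.5811e+11 = 1.241954e-12 /s
SA = lambda * N_A / M
SA = 1.241954e-12 * 6.022e23 / 191
SA = 3.9157e+09 Bq/g

3.9157e+09


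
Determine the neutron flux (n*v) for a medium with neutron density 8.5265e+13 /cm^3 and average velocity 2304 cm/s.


phi = n * v
phi = 8.5265e+13 * 2304
phi = 1.9645e+17 /cm^2/s

1.9645e+17


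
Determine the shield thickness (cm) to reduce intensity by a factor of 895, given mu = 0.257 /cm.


x = ln(factor) / mu
x = ln(895) / 0.257
x = 26.447 cm

26.447


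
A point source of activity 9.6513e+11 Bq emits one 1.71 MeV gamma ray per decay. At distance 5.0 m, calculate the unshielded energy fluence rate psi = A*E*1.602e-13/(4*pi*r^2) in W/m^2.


psi = A * E * 1.602e-13 / (4*pi*r^2)
psi = 9.6513e+11 * 1.71 * 1.602e-13 / (4*pi*5.0^2)
psi = 8.4158e-04 W/m^2

8.4158e-04


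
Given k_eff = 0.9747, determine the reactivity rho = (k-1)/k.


rho = (k_eff - 1) / k_eff
rho = (0.9747 - 1) / 0.9747
rho = -0.025957

-0.025957


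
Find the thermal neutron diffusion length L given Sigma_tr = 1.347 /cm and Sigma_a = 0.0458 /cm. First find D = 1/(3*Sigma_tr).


D = 1 / (3 * Sigma_tr) = 1 / (3 * 1.347) = 0.2474635 cm
L = sqrt(D / Sigma_a)
L = sqrt(0.2474635 / 0.0458)
L = 2.3245 cm

2.3245


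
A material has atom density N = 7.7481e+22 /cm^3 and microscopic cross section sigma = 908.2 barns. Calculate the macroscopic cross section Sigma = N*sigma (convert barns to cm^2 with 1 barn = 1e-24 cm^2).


Sigma = N * sigma_barns * 1e-24
Sigma = 7.7481e+22 * 908.2 * 1e-24
Sigma = 70.368 /cm

70.368


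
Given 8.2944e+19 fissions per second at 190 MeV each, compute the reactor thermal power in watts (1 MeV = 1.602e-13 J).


P = fission_rate * E_MeV * 1.602e-13
P = 8.2944e+19 * 190 * 1.602e-13
P = 2.5246e+09 W

2.5246e+09


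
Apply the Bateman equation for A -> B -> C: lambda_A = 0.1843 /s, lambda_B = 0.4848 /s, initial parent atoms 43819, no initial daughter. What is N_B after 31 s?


N_B(t) = lambda_A * N_A0 / (lambda_B - lambda_A) * [exp(-lambda_A*t) - exp(-lambda_B*t)]
exp(-0.1843*31) = 0.003301759; exp(-0.4848*31) = 2.972180e-07
N_B = 0.1843 * 43819 / (0.4848 - 0.1843) * (0.003301759 - 2.972180e-07)
N_B = 88.726

88.726


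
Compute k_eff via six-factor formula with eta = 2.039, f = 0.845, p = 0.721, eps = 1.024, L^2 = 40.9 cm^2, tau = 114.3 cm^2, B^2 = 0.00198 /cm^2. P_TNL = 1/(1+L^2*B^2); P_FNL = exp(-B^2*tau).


k_inf = eta*f*p*eps = 2.039*0.845*0.721*1.024 = 1.272065
P_TNL = 1/(1 + L^2*B^2) = 1/(1 + 40.9*0.00198) = 0.9250848
P_FNL = exp(-B^2*tau) = exp(-0.00198*114.3) = 0.7974677
k_eff = k_inf * P_TNL * P_FNL = 1.272065 * 0.9250848 * 0.7974677
k_eff = 0.93843

0.93843


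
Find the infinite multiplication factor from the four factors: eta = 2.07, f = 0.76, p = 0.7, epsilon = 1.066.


k_inf = eta * f * p * epsilon
k_inf = 2.07 * 0.76 * 0.7 * 1.066
k_inf = 1.1739

1.1739


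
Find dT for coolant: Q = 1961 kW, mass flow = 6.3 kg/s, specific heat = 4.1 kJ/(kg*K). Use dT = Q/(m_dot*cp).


dT = Q / (m_dot * cp)
dT = 1961 / (6.3 * 4.1)
dT = 75.919 C

75.919


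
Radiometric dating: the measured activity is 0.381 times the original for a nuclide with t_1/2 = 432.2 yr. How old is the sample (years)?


lambda = ln(2) / t_half = ln(2) / 432.2 = 0.001603765 /yr
t = -ln(A/A0) / lambda
t = -ln(0.381) / 0.001603765
t = 601.68 yr

601.68


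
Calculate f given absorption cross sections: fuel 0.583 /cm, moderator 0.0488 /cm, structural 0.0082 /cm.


f = Sigma_a_fuel / (Sigma_a_fuel + Sigma_a_mod + Sigma_a_other)
f = 0.583 / (0.583 + 0.0488 + 0.0082)
f = 0.91094

0.91094


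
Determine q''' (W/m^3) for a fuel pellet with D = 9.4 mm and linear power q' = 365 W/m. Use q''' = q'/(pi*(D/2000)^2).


r = D / 2 / 1000 = 9.4 / 2 / 1000 = 0.0047 m
q''' = q' / (pi * r^2)
q''' = 365 / (pi * 0.0047^2)
q''' = 5.2595e+06 W/m^3

5.2595e+06


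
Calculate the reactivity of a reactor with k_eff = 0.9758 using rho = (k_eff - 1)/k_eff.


rho = (k_eff - 1) / k_eff
rho = (0.9758 - 1) / 0.9758
rho = -0.024800

-0.024800


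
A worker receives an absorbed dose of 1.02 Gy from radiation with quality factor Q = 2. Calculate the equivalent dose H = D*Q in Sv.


H = D * Q
H = 1.02 * 2
H = 2.0400 Sv

2.0400


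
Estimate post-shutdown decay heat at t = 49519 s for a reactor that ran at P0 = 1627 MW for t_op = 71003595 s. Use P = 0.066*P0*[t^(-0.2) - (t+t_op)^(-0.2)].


P/P0 = 0.066 * [t^(-0.2) - (t + t_op)^(-0.2)]
P/P0 = 0.066 * [49519^(-0.2) - (49519 + 71003595)^(-0.2)]
P/P0 = 0.066 * [0.1150921 - 0.02689573] = 0.005820960
P = 1627 * 0.005820960 = 9.4707 MW

9.4707


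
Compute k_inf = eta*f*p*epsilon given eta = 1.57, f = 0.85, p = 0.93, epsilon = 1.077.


k_inf = eta * f * p * epsilon
k_inf = 1.57 * 0.85 * 0.93 * 1.077
k_inf = 1.3366

1.3366


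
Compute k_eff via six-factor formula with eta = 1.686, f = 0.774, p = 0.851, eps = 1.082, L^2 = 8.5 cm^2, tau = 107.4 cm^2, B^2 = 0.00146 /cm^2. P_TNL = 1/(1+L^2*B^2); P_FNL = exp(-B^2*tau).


k_inf = eta*f*p*eps = 1.686*0.774*0.851*1.082 = 1.201587
P_TNL = 1/(1 + L^2*B^2) = 1/(1 + 8.5*0.00146) = 0.9877421
P_FNL = exp(-B^2*tau) = exp(-0.00146*107.4) = 0.8548716
k_eff = k_inf * P_TNL * P_FNL = 1.201587 * 0.9877421 * 0.8548716
k_eff = 1.0146

1.0146


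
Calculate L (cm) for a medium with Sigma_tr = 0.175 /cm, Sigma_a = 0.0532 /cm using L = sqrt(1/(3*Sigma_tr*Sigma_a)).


D = 1 / (3 * Sigma_tr) = 1 / (3 * 0.175) = 1.904762 cm
L = sqrt(D / Sigma_a)
L = sqrt(1.904762 / 0.0532)
L = 5.9836 cm

5.9836


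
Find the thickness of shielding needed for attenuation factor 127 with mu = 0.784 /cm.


x = ln(factor) / mu
x = ln(127) / 0.784
x = 6.1788 cm

6.1788


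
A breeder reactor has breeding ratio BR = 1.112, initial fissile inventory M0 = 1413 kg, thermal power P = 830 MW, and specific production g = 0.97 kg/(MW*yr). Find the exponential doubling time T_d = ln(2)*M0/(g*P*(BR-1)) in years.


Breeding gain G = BR - 1 = 1.112 - 1 = 0.112
Fissile production rate = g * P * G = 0.97 * 830 * 0.112 = 90.1712 kg/yr
T_d = ln(2) * M0 / (g * P * G)
T_d = ln(2) * 1413 / 90.1712 = 10.862 yr

10.862


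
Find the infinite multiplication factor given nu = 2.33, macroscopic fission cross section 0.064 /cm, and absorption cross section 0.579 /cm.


k_inf = nu * Sigma_f / Sigma_a
k_inf = 2.33 * 0.064 / 0.579
k_inf = 0.25755

0.25755


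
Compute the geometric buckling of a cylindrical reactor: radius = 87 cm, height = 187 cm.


B^2 = (2.405/R)^2 + (pi/H)^2
B^2 = (2.405/87)^2 + (pi/187)^2
B^2 = 0.0010464 /cm^2

0.0010464


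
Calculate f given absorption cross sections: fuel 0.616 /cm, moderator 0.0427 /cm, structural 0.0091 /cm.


f = Sigma_a_fuel / (Sigma_a_fuel + Sigma_a_mod + Sigma_a_other)
f = 0.616 / (0.616 + 0.0427 + 0.0091)
f = 0.92243

0.92243


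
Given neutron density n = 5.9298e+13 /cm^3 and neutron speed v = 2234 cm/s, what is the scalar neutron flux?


phi = n * v
phi = 5.9298e+13 * 2234
phi = 1.3247e+17 /cm^2/s

1.3247e+17


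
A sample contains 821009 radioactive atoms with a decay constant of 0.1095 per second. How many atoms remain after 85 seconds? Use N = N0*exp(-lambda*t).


N = N0 * exp(-lambda * t)
N = 821009 * exp(-0.1095 * 85)
N = 74.499

74.499


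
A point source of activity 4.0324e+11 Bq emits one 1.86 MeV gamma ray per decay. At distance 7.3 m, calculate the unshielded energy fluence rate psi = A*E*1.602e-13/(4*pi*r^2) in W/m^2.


psi = A * E * 1.602e-13 / (4*pi*r^2)
psi = 4.0324e+11 * 1.86 * 1.602e-13 / (4*pi*7.3^2)
psi = 1.7943e-04 W/m^2

1.7943e-04


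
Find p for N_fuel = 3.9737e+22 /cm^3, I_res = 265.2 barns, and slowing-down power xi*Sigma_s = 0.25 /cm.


p = exp(-N * I * 1e-24 / (xi*Sigma_s))
p = exp(-3.9737e+22 * 265.2 * 1e-24 / 0.25)
p = 4.9338e-19

4.9338e-19


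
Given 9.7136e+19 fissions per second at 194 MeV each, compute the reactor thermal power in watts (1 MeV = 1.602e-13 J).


P = fission_rate * E_MeV * 1.602e-13
P = 9.7136e+19 * 194 * 1.602e-13
P = 3.0189e+09 W

3.0189e+09


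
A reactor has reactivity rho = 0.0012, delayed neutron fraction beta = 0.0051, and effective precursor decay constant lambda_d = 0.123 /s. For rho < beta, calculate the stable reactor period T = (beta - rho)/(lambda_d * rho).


T = (beta - rho) / (lambda_d * rho)
T = (0.0051 - 0.0012) / (0.123 * 0.0012)
T = 26.423 s

26.423


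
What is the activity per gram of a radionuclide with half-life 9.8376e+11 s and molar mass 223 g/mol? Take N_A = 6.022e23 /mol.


lambda = ln(2) / t_half = ln(2) / 9.8376e+11 = 7.045897e-13 /s
SA = lambda * N_A / M
SA = 7.045897e-13 * 6.022e23 / 223
SA = 1.9027e+09 Bq/g

1.9027e+09


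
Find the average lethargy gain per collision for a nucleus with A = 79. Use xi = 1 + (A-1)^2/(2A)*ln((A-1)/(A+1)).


xi = 1 + (A-1)^2/(2A) * ln((A-1)/(A+1))
xi = 1 + (79-1)^2/(2*79) * ln((79-1)/(79 +1))
xi = 0.025104

0.025104


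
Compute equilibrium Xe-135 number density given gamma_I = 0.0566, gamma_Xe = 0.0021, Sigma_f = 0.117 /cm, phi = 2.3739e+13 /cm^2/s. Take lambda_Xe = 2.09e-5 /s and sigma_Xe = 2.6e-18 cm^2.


Xe_eq = (gamma_I + gamma_Xe) * Sigma_f * phi / (lambda_Xe + sigma_Xe * phi)
Numerator = (0.0566 + 0.0021) * 0.117 * 2.3739e+13 = 1.630371e+11
Denominator = 2.09e-5 + 2.6e-18 * 2.3739e+13 = 8.262140e-05
Xe_eq = 1.630371e+11 / 8.262140e-05 = 1.9733e+15 /cm^3

1.9733e+15


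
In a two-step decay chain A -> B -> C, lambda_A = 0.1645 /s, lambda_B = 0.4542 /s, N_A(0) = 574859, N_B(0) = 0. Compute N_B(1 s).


N_B(t) = lambda_A * N_A0 / (lambda_B - lambda_A) * [exp(-lambda_A*t) - exp(-lambda_B*t)]
exp(-0.1645*1) = 0.8483178; exp(-0.4542*1) = 0.6349557
N_B = 0.1645 * 574859 / (0.4542 - 0.1645) * (0.8483178 - 0.6349557)
N_B = 69646

69646


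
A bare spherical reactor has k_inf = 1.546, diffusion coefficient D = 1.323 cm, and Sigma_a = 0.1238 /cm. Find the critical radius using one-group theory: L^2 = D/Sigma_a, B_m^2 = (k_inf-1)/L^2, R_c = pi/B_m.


L^2 = D / Sigma_a = 1.323 / 0.1238 = 10.68659 cm^2
B_m^2 = (k_inf - 1) / L^2 = (1.546 - 1) / 10.68659 = 0.05109207 /cm^2
For a bare sphere: B_g = pi/R, so R_c = pi / sqrt(B_m^2)
R_c = pi / sqrt(0.05109207) = 13.899 cm

13.899


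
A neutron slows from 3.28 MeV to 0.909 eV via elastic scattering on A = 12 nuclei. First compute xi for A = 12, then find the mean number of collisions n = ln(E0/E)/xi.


xi = 1 + (A-1)^2/(2A)*ln((A-1)/(A+1)) = 0.1577690 (for A = 12)
n = ln(E0/E) / xi
n = ln(3.28e6 / 0.909) / 0.1577690
n = ln(3.608361e+06) / 0.1577690 = 95.702

95.702


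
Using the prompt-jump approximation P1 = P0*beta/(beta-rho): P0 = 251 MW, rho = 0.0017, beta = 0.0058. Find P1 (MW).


P1/P0 = beta / (beta - rho)
P1/P0 = 0.0058 / (0.0058 - 0.0017) = 1.414634
P1 = 251 * 1.414634 = 355.07 MW

355.07


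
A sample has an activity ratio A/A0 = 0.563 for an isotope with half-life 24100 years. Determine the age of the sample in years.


lambda = ln(2) / t_half = ln(2) / 24100 = 2.876129e-05 /yr
t = -ln(A/A0) / lambda
t = -ln(0.563) / 2.876129e-05
t = 19974 yr

19974


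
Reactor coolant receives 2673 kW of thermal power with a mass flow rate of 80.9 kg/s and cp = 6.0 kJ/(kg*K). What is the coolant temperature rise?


dT = Q / (m_dot * cp)
dT = 2673 / (80.9 * 6.0)
dT = 5.5068 C

5.5068


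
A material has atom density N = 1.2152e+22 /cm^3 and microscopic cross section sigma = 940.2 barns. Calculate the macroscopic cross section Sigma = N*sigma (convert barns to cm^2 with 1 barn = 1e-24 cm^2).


Sigma = N * sigma_barns * 1e-24
Sigma = 1.2152e+22 * 940.2 * 1e-24
Sigma = 11.425 /cm

11.425


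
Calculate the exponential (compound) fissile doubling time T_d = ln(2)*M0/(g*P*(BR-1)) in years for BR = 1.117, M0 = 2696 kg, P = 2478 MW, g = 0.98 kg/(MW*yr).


Breeding gain G = BR - 1 = 1.117 - 1 = 0.117
Fissile production rate = g * P * G = 0.98 * 2478 * 0.117 = 284.12748 kg/yr
T_d = ln(2) * M0 / (g * P * G)
T_d = ln(2) * 2696 / 284.12748 = 6.5771 yr

6.5771


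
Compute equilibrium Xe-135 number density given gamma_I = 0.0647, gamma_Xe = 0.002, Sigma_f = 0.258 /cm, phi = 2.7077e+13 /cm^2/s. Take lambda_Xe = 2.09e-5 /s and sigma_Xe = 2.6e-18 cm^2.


Xe_eq = (gamma_I + gamma_Xe) * Sigma_f * phi / (lambda_Xe + sigma_Xe * phi)
Numerator = (0.0647 + 0.002) * 0.258 * 2.7077e+13 = 4.659573e+11
Denominator = 2.09e-5 + 2.6e-18 * 2.7077e+13 = 9.130020e-05
Xe_eq = 4.659573e+11 / 9.130020e-05 = 5.1036e+15 /cm^3

5.1036e+15


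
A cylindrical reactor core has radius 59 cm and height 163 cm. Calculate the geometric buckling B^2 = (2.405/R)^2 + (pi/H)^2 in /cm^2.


B^2 = (2.405/R)^2 + (pi/H)^2
B^2 = (2.405/59)^2 + (pi/163)^2
B^2 = 0.0020331 /cm^2

0.0020331


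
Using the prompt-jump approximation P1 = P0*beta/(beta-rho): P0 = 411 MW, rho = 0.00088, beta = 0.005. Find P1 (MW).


P1/P0 = beta / (beta - rho)
P1/P0 = 0.005 / (0.005 - 0.00088) = 1.213592
P1 = 411 * 1.213592 = 498.79 MW

498.79


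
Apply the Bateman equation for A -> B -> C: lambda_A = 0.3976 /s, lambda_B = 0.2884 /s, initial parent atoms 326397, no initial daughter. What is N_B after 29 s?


N_B(t) = lambda_A * N_A0 / (lambda_B - lambda_A) * [exp(-lambda_A*t) - exp(-lambda_B*t)]
exp(-0.3976*29) = 9.826773e-06; exp(-0.2884*29) = 2.332033e-04
N_B = 0.3976 * 326397 / (0.2884 - 0.3976) * (9.826773e-06 - 2.332033e-04)
N_B = 265.47

265.47


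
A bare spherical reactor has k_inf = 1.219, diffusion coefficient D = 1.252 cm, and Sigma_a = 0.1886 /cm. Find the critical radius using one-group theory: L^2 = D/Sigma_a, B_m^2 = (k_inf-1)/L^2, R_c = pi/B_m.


L^2 = D / Sigma_a = 1.252 / 0.1886 = 6.638388 cm^2
B_m^2 = (k_inf - 1) / L^2 = (1.219 - 1) / 6.638388 = 0.03298994 /cm^2
For a bare sphere: B_g = pi/R, so R_c = pi / sqrt(B_m^2)
R_c = pi / sqrt(0.03298994) = 17.297 cm

17.297


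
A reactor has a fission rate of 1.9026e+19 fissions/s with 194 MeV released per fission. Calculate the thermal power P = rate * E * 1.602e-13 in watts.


P = fission_rate * E_MeV * 1.602e-13
P = 1.9026e+19 * 194 * 1.602e-13
P = 5.9131e+08 W

5.9131e+08


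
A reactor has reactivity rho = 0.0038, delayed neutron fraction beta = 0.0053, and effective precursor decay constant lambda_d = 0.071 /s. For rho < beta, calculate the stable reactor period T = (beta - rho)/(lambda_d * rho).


T = (beta - rho) / (lambda_d * rho)
T = (0.0053 - 0.0038) / (0.071 * 0.0038)
T = 5.5597 s

5.5597


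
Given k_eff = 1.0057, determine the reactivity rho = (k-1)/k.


rho = (k_eff - 1) / k_eff
rho = (1.0057 - 1) / 1.0057
rho = 0.0056677

0.0056677


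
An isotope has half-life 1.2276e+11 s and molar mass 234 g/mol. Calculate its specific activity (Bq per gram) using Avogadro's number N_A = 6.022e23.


lambda = ln(2) / t_half = ln(2) / 1.2276e+11 = 5.646360e-12 /s
SA = lambda * N_A / M
SA = 5.646360e-12 * 6.022e23 / 234
SA = 1.4531e+10 Bq/g

1.4531e+10


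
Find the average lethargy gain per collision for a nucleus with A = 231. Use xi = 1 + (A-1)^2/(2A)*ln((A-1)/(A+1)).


xi = 1 + (A-1)^2/(2A) * ln((A-1)/(A+1))
xi = 1 + (231-1)^2/(2*231) * ln((231-1)/(231 +1))
xi = 0.0086331

0.0086331


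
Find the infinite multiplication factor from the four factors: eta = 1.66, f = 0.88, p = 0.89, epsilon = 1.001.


k_inf = eta * f * p * epsilon
k_inf = 1.66 * 0.88 * 0.89 * 1.001
k_inf = 1.3014

1.3014


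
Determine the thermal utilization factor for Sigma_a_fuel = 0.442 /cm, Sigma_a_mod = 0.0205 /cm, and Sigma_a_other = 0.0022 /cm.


f = Sigma_a_fuel / (Sigma_a_fuel + Sigma_a_mod + Sigma_a_other)
f = 0.442 / (0.442 + 0.0205 + 0.0022)
f = 0.95115

0.95115


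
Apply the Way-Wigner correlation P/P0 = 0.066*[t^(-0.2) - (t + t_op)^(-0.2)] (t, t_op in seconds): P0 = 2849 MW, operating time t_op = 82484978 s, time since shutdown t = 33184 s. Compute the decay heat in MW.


P/P0 = 0.066 * [t^(-0.2) - (t + t_op)^(-0.2)]
P/P0 = 0.066 * [33184^(-0.2) - (33184 + 82484978)^(-0.2)]
P/P0 = 0.066 * [0.1246850 - 0.02610298] = 0.006506413
P = 2849 * 0.006506413 = 18.537 MW

18.537


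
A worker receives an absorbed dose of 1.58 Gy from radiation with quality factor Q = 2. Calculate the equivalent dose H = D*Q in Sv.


H = D * Q
H = 1.58 * 2
H = 3.1600 Sv

3.1600


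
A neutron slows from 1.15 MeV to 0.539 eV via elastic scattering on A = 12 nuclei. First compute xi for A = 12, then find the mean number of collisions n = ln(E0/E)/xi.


xi = 1 + (A-1)^2/(2A)*ln((A-1)/(A+1)) = 0.1577690 (for A = 12)
n = ln(E0/E) / xi
n = ln(1.15e6 / 0.539) / 0.1577690
n = ln(2.133581e+06) / 0.1577690 = 92.371

92.371


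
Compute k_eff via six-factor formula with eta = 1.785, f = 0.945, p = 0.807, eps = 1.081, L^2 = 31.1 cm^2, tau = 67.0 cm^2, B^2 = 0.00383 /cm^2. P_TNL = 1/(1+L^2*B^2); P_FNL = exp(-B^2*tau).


k_inf = eta*f*p*eps = 1.785*0.945*0.807*1.081 = 1.471530
P_TNL = 1/(1 + L^2*B^2) = 1/(1 + 31.1*0.00383) = 0.8935648
P_FNL = exp(-B^2*tau) = exp(-0.00383*67.0) = 0.7736699
k_eff = k_inf * P_TNL * P_FNL = 1.471530 * 0.8935648 * 0.7736699
k_eff = 1.0173

1.0173


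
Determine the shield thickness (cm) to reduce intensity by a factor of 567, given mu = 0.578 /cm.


x = ln(factor) / mu
x = ln(567) / 0.578
x = 10.969 cm

10.969


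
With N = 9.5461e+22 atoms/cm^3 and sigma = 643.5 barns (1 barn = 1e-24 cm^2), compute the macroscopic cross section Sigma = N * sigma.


Sigma = N * sigma_barns * 1e-24
Sigma = 9.5461e+22 * 643.5 * 1e-24
Sigma = 61.429 /cm

61.429


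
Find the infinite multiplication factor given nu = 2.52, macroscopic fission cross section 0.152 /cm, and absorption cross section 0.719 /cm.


k_inf = nu * Sigma_f / Sigma_a
k_inf = 2.52 * 0.152 / 0.719
k_inf = 0.53274

0.53274


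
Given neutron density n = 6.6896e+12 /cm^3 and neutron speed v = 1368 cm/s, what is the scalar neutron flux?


phi = n * v
phi = 6.6896e+12 * 1368
phi = 9.1514e+15 /cm^2/s

9.1514e+15


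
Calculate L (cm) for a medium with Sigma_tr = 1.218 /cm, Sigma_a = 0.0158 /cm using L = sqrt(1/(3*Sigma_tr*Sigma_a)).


D = 1 / (3 * Sigma_tr) = 1 / (3 * 1.218) = 0.2736727 cm
L = sqrt(D / Sigma_a)
L = sqrt(0.2736727 / 0.0158)
L = 4.1619 cm

4.1619


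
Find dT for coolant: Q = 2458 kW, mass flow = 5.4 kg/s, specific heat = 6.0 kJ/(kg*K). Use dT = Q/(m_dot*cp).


dT = Q / (m_dot * cp)
dT = 2458 / (5.4 * 6.0)
dT = 75.864 C

75.864


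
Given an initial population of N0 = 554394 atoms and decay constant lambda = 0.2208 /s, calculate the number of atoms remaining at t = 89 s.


N = N0 * exp(-lambda * t)
N = 554394 * exp(-0.2208 * 89)
N = 0.0016196

0.0016196


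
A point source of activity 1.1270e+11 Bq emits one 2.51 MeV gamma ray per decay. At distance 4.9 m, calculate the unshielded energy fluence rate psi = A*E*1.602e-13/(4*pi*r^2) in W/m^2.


psi = A * E * 1.602e-13 / (4*pi*r^2)
psi = 1.1270e+11 * 2.51 * 1.602e-13 / (4*pi*4.9^2)
psi = 1.5020e-04 W/m^2

1.5020e-04


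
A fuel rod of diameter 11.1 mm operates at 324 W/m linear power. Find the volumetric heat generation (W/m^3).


r = D / 2 / 1000 = 11.1 / 2 / 1000 = 0.00555 m
q''' = q' / (pi * r^2)
q''' = 324 / (pi * 0.00555^2)
q''' = 3.3482e+06 W/m^3

3.3482e+06


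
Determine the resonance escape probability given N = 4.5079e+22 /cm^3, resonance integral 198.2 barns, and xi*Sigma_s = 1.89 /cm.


p = exp(-N * I * 1e-24 / (xi*Sigma_s))
p = exp(-4.5079e+22 * 198.2 * 1e-24 / 1.89)
p = 0.0088501

0.0088501


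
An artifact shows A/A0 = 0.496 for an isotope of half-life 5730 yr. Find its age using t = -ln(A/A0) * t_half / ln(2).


lambda = ln(2) / t_half = ln(2) / 5730 = 1.209681e-04 /yr
t = -ln(A/A0) / lambda
t = -ln(0.496) / 1.209681e-04
t = 5796.4 yr

5796.4


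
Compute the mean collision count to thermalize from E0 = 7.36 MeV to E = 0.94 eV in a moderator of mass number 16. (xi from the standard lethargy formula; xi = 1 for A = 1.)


xi = 1 + (A-1)^2/(2A)*ln((A-1)/(A+1)) = 0.1199467 (for A = 16)
n = ln(E0/E) / xi
n = ln(7.36e6 / 0.94) / 0.1199467
n = ln(7.829787e+06) / 0.1199467 = 132.34

132.34


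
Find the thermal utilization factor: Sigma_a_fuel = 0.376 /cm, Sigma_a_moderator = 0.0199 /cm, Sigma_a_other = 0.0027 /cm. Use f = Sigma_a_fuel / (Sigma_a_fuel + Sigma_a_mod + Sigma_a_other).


f = Sigma_a_fuel / (Sigma_a_fuel + Sigma_a_mod + Sigma_a_other)
f = 0.376 / (0.376 + 0.0199 + 0.0027)
f = 0.94330

0.94330


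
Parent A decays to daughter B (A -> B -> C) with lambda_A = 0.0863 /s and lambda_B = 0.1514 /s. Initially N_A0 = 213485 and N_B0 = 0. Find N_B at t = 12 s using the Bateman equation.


N_B(t) = lambda_A * N_A0 / (lambda_B - lambda_A) * [exp(-lambda_A*t) - exp(-lambda_B*t)]
exp(-0.0863*12) = 0.3550133; exp(-0.1514*12) = 0.1625451
N_B = 0.0863 * 213485 / (0.1514 - 0.0863) * (0.3550133 - 0.1625451)
N_B = 54470

54470


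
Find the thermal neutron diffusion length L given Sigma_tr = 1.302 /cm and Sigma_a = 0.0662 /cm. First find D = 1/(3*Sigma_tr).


D = 1 / (3 * Sigma_tr) = 1 / (3 * 1.302) = 0.2560164 cm
L = sqrt(D / Sigma_a)
L = sqrt(0.2560164 / 0.0662)
L = 1.9665 cm

1.9665


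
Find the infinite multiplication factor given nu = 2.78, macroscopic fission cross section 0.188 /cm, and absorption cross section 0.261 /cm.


k_inf = nu * Sigma_f / Sigma_a
k_inf = 2.78 * 0.188 / 0.261
k_inf = 2.0025

2.0025


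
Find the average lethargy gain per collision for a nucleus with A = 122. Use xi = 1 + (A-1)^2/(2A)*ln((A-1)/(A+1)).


xi = 1 + (A-1)^2/(2A) * ln((A-1)/(A+1))
xi = 1 + (122-1)^2/(2*122) * ln((122-1)/(122 +1))
xi = 0.016304

0.016304


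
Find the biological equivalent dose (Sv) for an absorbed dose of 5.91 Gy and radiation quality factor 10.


H = D * Q
H = 5.91 * 10
H = 59.100 Sv

59.100


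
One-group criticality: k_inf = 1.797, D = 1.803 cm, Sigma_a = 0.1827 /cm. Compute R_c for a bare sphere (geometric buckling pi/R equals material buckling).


L^2 = D / Sigma_a = 1.803 / 0.1827 = 9.868637 cm^2
B_m^2 = (k_inf - 1) / L^2 = (1.797 - 1) / 9.868637 = 0.08076090 /cm^2
For a bare sphere: B_g = pi/R, so R_c = pi / sqrt(B_m^2)
R_c = pi / sqrt(0.08076090) = 11.055 cm

11.055


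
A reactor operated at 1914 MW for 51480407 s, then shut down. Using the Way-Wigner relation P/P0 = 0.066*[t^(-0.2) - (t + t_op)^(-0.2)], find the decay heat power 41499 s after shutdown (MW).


P/P0 = 0.066 * [t^(-0.2) - (t + t_op)^(-0.2)]
P/P0 = 0.066 * [41499^(-0.2) - (41499 + 51480407)^(-0.2)]
P/P0 = 0.066 * [0.1192319 - 0.02868148] = 0.005976328
P = 1914 * 0.005976328 = 11.439 MW

11.439


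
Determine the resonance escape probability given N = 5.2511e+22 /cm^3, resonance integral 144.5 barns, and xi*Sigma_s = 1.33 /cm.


p = exp(-N * I * 1e-24 / (xi*Sigma_s))
p = exp(-5.2511e+22 * 144.5 * 1e-24 / 1.33)
p = 0.0033288

0.0033288


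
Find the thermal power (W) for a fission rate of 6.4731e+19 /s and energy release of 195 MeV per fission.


P = fission_rate * E_MeV * 1.602e-13
P = 6.4731e+19 * 195 * 1.602e-13
P = 2.0221e+09 W

2.0221e+09


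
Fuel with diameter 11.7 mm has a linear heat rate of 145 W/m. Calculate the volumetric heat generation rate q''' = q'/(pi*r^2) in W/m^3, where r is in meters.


r = D / 2 / 1000 = 11.7 / 2 / 1000 = 0.00585 m
q''' = q' / (pi * r^2)
q''' = 145 / (pi * 0.00585^2)
q''' = 1.3487e+06 W/m^3

1.3487e+06


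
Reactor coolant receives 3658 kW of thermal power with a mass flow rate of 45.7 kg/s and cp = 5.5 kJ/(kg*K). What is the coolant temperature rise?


dT = Q / (m_dot * cp)
dT = 3658 / (45.7 * 5.5)
dT = 14.553 C

14.553


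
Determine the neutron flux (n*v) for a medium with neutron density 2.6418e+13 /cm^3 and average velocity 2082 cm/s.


phi = n * v
phi = 2.6418e+13 * 2082
phi = 5.5002e+16 /cm^2/s

5.5002e+16


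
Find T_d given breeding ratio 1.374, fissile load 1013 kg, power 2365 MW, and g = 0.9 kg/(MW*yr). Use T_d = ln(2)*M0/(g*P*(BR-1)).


Breeding gain G = BR - 1 = 1.374 - 1 = 0.374
Fissile production rate = g * P * G = 0.9 * 2365 * 0.374 = 796.059 kg/yr
T_d = ln(2) * M0 / (g * P * G)
T_d = ln(2) * 1013 / 796.059 = 0.88204 yr

0.88204


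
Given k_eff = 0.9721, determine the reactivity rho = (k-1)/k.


rho = (k_eff - 1) / k_eff
rho = (0.9721 - 1) / 0.9721
rho = -0.028701

-0.028701


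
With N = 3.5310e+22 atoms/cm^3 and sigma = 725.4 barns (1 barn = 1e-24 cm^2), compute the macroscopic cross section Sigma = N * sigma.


Sigma = N * sigma_barns * 1e-24
Sigma = 3.5310e+22 * 725.4 * 1e-24
Sigma = 25.614 /cm

25.614


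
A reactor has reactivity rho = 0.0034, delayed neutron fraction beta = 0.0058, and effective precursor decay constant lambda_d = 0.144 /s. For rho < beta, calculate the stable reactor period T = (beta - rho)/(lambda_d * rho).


T = (beta - rho) / (lambda_d * rho)
T = (0.0058 - 0.0034) / (0.144 * 0.0034)
T = 4.9020 s

4.9020


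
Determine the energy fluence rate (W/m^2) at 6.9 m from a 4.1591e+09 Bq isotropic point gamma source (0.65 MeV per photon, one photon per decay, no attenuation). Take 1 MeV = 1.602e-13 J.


psi = A * E * 1.602e-13 / (4*pi*r^2)
psi = 4.1591e+09 * 0.65 * 1.602e-13 / (4*pi*6.9^2)
psi = 7.2388e-07 W/m^2

7.2388e-07


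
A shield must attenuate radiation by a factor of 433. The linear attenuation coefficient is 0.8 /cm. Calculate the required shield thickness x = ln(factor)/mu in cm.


x = ln(factor) / mu
x = ln(433) / 0.8
x = 7.5884 cm

7.5884


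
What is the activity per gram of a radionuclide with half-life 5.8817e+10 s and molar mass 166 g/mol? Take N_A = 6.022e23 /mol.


lambda = ln(2) / t_half = ln(2) / 5.8817e+10 = 1.178481e-11 /s
SA = lambda * N_A / M
SA = 1.178481e-11 * 6.022e23 / 166
SA = 4.2752e+10 Bq/g

4.2752e+10


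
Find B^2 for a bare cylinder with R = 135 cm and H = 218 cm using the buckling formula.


B^2 = (2.405/R)^2 + (pi/H)^2
B^2 = (2.405/135)^2 + (pi/218)^2
B^2 = 5.2504e-04 /cm^2

5.2504e-04


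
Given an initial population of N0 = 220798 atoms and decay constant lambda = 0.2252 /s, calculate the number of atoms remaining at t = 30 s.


N = N0 * exp(-lambda * t)
N = 220798 * exp(-0.2252 * 30)
N = 256.98

256.98
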